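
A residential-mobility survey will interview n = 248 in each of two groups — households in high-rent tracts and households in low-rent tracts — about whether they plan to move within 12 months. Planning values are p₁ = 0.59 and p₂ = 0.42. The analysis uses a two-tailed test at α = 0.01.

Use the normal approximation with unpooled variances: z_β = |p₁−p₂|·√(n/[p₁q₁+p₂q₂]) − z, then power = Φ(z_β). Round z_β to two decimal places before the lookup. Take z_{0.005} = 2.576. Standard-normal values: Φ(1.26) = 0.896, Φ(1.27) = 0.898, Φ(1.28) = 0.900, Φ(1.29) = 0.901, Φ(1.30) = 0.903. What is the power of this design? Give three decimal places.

z_β = |p₁−p₂|·√(n/[p₁q₁+p₂q₂]) − z_{α/2}
    = 0.17 · √(248/0.4855) − 2.576
    = 0.17 · 22.6012 − 2.576
    = 3.8422 − 2.576 = 1.2662 → 1.27
Power = Φ(1.27) = 0.898.

Power ≈ 0.898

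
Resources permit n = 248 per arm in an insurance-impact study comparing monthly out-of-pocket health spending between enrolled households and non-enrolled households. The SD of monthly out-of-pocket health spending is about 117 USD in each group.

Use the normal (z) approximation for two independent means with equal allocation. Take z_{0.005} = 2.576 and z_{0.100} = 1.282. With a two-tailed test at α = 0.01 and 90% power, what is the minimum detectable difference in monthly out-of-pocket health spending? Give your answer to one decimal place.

Minimum detectable difference ≈ 40.5 USD

δ = (z_{α/2} + z_β) · √((σ₁²+σ₂²)/n)
  = (2.576 + 1.282) · √(27378/248)
  = 3.858 · √110.3952
  = 3.858 · 10.5069
  = 40.5357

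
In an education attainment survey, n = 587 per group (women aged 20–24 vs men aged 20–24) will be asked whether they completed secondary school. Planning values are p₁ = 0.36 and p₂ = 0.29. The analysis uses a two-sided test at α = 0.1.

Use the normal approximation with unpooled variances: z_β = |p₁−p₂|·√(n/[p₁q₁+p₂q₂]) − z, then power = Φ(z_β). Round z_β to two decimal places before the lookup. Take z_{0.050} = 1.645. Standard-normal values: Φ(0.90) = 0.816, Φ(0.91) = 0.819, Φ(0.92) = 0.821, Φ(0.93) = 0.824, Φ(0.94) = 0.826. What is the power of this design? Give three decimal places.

Power ≈ 0.821

z_β = |p₁−p₂|·√(n/[p₁q₁+p₂q₂]) − z_{α/2}
    = 0.07 · √(587/0.4363) − 1.645
    = 0.07 · 36.6798 − 1.645
    = 2.5676 − 1.645 = 0.9226 → 0.92
Power = Φ(0.92) = 0.821.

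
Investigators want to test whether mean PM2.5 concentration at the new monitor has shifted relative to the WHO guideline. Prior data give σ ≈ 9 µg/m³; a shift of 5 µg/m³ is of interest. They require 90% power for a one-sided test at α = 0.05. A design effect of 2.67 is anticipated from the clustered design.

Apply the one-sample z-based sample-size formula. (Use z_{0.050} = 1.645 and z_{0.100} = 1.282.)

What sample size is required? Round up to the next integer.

n = 75

n = (z_α + z_β)² · σ² / δ²
  = (1.645 + 1.282)² · 9² / 5²
  = 8.5673 · 81 / 25
  = 27.76
Design effect: 2.67 × 27.76 = 74.11.
Round up → n = 75.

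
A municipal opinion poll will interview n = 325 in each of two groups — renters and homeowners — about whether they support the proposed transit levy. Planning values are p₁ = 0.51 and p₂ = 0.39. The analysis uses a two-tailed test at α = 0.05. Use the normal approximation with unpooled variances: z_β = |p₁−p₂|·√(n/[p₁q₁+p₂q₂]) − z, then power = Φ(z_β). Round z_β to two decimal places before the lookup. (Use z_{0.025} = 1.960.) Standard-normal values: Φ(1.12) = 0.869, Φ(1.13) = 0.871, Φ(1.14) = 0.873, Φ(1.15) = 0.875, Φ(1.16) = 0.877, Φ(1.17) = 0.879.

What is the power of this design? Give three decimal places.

Power ≈ 0.873

z_β = |p₁−p₂|·√(n/[p₁q₁+p₂q₂]) − z_{α/2}
    = 0.12 · √(325/0.4878) − 1.960
    = 0.12 · 25.8119 − 1.960
    = 3.0974 − 1.960 = 1.1374 → 1.14
Power = Φ(1.14) = 0.873.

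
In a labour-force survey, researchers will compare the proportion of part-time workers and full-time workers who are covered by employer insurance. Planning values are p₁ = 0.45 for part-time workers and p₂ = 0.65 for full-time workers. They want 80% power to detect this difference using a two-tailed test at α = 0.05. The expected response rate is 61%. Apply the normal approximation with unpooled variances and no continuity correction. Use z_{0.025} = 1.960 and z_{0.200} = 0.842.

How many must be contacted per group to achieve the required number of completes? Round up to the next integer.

n = (z_{α/2} + z_β)² · [p₁(1−p₁) + p₂(1−p₂)] / (p₁ − p₂)²
  = (1.960 + 0.842)² · (0.45·0.55 + 0.65·0.35) / (-0.20)²
  = (2.802)² · (0.2475 + 0.2275) / 0.0400
  = 7.8512 · 0.4750 / 0.0400
  = 93.23
Adjust for 61% response: 93.23 / 0.61 = 152.84.
Round up → n = 153 per group.

n = 153 per group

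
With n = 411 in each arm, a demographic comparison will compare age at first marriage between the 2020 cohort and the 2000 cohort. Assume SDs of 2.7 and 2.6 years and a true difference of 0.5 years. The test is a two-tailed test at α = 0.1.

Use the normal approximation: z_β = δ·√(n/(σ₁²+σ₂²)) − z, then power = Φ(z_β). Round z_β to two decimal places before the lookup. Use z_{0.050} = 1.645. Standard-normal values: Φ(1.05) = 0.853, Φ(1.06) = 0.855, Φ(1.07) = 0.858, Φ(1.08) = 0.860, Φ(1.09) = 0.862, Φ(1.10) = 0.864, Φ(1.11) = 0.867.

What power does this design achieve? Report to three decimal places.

z_β = δ·√(n/(σ₁²+σ₂²)) − z_{α/2}
    = 0.5 · √(411/14.05) − 1.645
    = 0.5 · 5.40857 − 1.645
    = 2.7043 − 1.645 = 1.0593 → 1.06
Power = Φ(1.06) = 0.855.

Power ≈ 0.855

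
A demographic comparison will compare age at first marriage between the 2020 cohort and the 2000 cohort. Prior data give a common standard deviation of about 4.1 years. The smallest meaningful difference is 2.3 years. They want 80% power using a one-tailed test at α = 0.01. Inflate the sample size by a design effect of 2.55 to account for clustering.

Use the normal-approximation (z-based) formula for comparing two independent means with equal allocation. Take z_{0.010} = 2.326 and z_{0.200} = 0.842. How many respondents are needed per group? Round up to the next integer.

n = 163 per group

n = (z_α + z_β)² · (σ₁² + σ₂²) / δ²
  = (2.326 + 0.842)² · (2·4.1² = 33.62) / 2.3²
  = 10.0362 · 33.62 / 5.29
  = 63.78
Design effect: 2.55 × 63.78 = 162.65.
Round up → n = 163 per group.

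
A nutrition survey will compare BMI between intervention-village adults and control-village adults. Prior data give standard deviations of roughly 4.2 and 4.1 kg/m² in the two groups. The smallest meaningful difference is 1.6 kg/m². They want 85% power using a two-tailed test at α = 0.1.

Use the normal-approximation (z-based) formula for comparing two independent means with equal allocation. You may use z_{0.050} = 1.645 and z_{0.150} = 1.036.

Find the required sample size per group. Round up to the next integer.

n = 97 per group

n = (z_{α/2} + z_β)² · (σ₁² + σ₂²) / δ²
  = (1.645 + 1.036)² · (4.2² + 4.1² = 34.45) / 1.6²
  = 7.1878 · 34.45 / 2.56
  = 96.73
Round up → n = 97 per group.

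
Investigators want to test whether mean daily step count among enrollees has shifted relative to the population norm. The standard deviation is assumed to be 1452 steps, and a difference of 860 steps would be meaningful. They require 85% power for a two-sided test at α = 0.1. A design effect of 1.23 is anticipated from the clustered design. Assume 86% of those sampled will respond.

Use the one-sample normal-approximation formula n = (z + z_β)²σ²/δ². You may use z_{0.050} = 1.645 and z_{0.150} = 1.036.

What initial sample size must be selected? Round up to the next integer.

n = 30

n = (z_{α/2} + z_β)² · σ² / δ²
  = (1.645 + 1.036)² · 1452² / 860²
  = 7.1878 · 2108304 / 739600
  = 20.49
Design effect: 1.23 × 20.49 = 25.20.
Adjust for 86% response: 25.20 / 0.86 = 29.30.
Round up → n = 30.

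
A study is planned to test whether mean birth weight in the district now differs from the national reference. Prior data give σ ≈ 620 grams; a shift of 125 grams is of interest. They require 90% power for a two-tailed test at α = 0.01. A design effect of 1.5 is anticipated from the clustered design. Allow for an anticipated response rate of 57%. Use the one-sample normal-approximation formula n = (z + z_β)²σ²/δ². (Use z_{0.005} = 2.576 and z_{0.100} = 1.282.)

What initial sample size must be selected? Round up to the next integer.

n = 964

n = (z_{α/2} + z_β)² · σ² / δ²
  = (2.576 + 1.282)² · 620² / 125²
  = 14.8842 · 384400 / 15625
  = 366.17
Design effect: 1.5 × 366.17 = 549.26.
Adjust for 57% response: 549.26 / 0.57 = 963.62.
Round up → n = 964.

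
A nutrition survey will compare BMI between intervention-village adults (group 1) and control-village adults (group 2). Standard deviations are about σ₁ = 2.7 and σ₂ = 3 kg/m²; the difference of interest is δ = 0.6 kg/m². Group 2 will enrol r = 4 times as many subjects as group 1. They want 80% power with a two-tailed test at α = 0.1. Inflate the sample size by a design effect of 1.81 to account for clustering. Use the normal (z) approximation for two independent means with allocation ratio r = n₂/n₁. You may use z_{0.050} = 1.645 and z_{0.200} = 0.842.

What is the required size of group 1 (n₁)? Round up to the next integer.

n₁ = (z_{α/2} + z_β)² · (σ₁² + σ₂²/r) / δ²
   = (1.645 + 0.842)² · (2.7² + 3²/4) / 0.6²
   = 6.1852 · (7.29 + 2.25) / 0.36
   = 6.1852 · 9.54 / 0.36
   = 163.91
Design effect: 1.81 × 163.91 = 296.67.
Round up → n₁ = 297; n₂ = r·n₁ = 4 × 297 = 1188.

n₁ = 297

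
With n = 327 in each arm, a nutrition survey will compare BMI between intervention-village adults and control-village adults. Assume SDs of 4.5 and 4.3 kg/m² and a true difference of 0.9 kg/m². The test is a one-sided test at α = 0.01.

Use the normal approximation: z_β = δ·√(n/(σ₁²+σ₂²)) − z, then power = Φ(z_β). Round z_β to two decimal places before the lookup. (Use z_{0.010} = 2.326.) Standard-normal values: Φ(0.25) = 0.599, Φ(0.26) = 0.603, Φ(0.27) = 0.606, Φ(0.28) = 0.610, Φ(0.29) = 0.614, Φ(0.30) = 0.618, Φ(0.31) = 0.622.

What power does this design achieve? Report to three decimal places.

z_β = δ·√(n/(σ₁²+σ₂²)) − z_α
    = 0.9 · √(327/38.74) − 2.326
    = 0.9 · 2.90532 − 2.326
    = 2.6148 − 2.326 = 0.2888 → 0.29
Power = Φ(0.29) = 0.614.

Power ≈ 0.614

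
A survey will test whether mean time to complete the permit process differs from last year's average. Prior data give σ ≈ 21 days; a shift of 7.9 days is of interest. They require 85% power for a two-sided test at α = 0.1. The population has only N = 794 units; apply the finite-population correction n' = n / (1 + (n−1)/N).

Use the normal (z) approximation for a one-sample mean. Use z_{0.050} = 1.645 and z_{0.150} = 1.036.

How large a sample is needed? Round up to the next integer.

n = (z_{α/2} + z_β)² · σ² / δ²
  = (1.645 + 1.036)² · 21² / 7.9²
  = 7.1878 · 441 / 62.41
  = 50.79
Finite-population correction (N = 794): 50.79 / (1 + (50.79 − 1)/794) = 47.79.
Round up → n = 48.

n = 48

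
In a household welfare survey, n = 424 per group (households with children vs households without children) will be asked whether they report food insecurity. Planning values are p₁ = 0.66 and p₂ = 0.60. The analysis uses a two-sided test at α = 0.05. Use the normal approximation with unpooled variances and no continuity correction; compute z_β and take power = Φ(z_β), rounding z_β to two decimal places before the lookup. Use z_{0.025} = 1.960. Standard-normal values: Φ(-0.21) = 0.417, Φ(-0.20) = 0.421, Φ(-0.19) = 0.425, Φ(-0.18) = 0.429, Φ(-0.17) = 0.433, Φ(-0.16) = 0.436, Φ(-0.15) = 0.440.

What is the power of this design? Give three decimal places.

z_β = |p₁−p₂|·√(n/[p₁q₁+p₂q₂]) − z_{α/2}
    = 0.06 · √(424/0.4644) − 1.960
    = 0.06 · 30.2160 − 1.960
    = 1.8130 − 1.960 = -0.1470 → -0.15
Power = Φ(-0.15) = 0.440.

Power ≈ 0.440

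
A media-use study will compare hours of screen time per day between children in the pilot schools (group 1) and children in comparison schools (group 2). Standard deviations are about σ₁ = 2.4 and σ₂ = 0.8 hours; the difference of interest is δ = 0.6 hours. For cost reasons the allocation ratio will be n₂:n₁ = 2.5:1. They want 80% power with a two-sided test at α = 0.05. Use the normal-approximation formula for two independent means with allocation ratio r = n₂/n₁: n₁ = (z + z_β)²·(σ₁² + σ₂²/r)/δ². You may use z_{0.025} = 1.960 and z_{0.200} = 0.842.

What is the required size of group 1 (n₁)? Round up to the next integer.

n₁ = (z_{α/2} + z_β)² · (σ₁² + σ₂²/r) / δ²
   = (1.960 + 0.842)² · (2.4² + 0.8²/2.5) / 0.6²
   = 7.8512 · (5.76 + 0.256) / 0.36
   = 7.8512 · 6.016 / 0.36
   = 131.20
Round up → n₁ = 132; n₂ = r·n₁ = 2.5 × 132 = 330.

n₁ = 132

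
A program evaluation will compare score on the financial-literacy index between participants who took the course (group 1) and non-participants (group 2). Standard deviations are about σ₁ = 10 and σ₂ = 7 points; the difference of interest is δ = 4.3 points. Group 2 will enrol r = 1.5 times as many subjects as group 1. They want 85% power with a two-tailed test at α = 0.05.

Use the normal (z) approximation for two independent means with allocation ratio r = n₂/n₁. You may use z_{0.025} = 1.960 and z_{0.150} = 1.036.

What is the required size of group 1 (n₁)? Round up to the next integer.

n₁ = 65

n₁ = (z_{α/2} + z_β)² · (σ₁² + σ₂²/r) / δ²
   = (1.960 + 1.036)² · (10² + 7²/1.5) / 4.3²
   = 8.9760 · (100 + 32.6667) / 18.49
   = 8.9760 · 132.6667 / 18.49
   = 64.40
Round up → n₁ = 65; n₂ = r·n₁ = 1.5 × 65 = 98.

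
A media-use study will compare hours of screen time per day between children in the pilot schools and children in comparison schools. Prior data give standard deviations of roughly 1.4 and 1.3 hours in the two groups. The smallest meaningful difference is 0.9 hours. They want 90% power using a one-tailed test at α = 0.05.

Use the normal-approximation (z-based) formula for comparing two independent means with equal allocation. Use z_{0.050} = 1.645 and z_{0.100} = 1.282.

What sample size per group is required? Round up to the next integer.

n = (z_α + z_β)² · (σ₁² + σ₂²) / δ²
  = (1.645 + 1.282)² · (1.4² + 1.3² = 3.65) / 0.9²
  = 8.5673 · 3.65 / 0.81
  = 38.61
Round up → n = 39 per group.

n = 39 per group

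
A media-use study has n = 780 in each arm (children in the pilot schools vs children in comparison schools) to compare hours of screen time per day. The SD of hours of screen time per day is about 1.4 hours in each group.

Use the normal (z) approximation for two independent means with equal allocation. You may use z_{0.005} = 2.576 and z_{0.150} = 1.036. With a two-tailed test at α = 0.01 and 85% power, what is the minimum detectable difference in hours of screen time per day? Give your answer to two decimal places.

Minimum detectable difference ≈ 0.26 hours

δ = (z_{α/2} + z_β) · √((σ₁²+σ₂²)/n)
  = (2.576 + 1.036) · √(3.92/780)
  = 3.612 · √0.00503
  = 3.612 · 0.0709
  = 0.2561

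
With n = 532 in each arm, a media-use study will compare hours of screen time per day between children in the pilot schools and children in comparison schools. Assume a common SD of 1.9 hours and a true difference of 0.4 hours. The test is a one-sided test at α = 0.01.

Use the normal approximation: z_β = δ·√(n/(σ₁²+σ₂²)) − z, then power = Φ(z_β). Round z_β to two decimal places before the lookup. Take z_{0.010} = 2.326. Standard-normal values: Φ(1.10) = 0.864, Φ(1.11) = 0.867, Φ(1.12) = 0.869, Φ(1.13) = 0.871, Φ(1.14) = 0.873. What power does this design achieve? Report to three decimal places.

z_β = δ·√(n/(σ₁²+σ₂²)) − z_α
    = 0.4 · √(532/7.22) − 2.326
    = 0.4 · 8.58395 − 2.326
    = 3.4336 − 2.326 = 1.1076 → 1.11
Power = Φ(1.11) = 0.867.

Power ≈ 0.867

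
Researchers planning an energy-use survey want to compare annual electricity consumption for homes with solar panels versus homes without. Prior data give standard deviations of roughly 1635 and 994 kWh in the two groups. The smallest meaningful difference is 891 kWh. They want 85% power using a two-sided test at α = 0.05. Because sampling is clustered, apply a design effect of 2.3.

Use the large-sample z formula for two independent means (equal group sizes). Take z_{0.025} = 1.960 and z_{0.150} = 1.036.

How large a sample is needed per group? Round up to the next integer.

n = (z_{α/2} + z_β)² · (σ₁² + σ₂²) / δ²
  = (1.960 + 1.036)² · (1635² + 994² = 3661261) / 891²
  = 8.9760 · 3661261 / 793881
  = 41.40
Design effect: 2.3 × 41.40 = 95.21.
Round up → n = 96 per group.

n = 96 per group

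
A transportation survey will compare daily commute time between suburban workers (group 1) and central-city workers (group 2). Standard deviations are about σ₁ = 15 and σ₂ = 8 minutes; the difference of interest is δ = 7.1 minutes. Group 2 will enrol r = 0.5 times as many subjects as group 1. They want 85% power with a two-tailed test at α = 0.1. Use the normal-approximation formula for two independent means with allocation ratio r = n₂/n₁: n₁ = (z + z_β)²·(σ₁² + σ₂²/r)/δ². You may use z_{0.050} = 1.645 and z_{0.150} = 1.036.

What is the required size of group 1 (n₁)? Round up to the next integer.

n₁ = 51

n₁ = (z_{α/2} + z_β)² · (σ₁² + σ₂²/r) / δ²
   = (1.645 + 1.036)² · (15² + 8²/0.5) / 7.1²
   = 7.1878 · (225 + 128) / 50.41
   = 7.1878 · 353 / 50.41
   = 50.33
Round up → n₁ = 51; n₂ = r·n₁ = 0.5 × 51 = 26.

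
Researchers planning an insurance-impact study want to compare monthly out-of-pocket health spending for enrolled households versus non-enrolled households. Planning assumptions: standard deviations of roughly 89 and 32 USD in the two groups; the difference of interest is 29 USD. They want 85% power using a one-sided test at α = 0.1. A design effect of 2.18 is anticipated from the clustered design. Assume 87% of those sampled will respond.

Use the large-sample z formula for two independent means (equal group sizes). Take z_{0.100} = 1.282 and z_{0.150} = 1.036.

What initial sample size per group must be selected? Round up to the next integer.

n = (z_α + z_β)² · (σ₁² + σ₂²) / δ²
  = (1.282 + 1.036)² · (89² + 32² = 8945) / 29²
  = 5.3731 · 8945 / 841
  = 57.15
Design effect: 2.18 × 57.15 = 124.59.
Adjust for 87% response: 124.59 / 0.87 = 143.20.
Round up → n = 144 per group.

n = 144 per group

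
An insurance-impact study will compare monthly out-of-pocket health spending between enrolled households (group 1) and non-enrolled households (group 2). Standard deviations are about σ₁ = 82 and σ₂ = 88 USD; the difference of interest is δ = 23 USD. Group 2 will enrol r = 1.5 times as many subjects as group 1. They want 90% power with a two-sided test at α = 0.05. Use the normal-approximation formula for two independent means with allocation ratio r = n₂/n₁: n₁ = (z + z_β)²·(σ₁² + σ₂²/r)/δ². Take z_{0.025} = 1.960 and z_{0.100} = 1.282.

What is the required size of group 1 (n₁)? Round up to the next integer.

n₁ = 237

n₁ = (z_{α/2} + z_β)² · (σ₁² + σ₂²/r) / δ²
   = (1.960 + 1.282)² · (82² + 88²/1.5) / 23²
   = 10.5106 · (6724 + 5162.7) / 529
   = 10.5106 · 11886.7 / 529
   = 236.17
Round up → n₁ = 237; n₂ = r·n₁ = 1.5 × 237 = 356.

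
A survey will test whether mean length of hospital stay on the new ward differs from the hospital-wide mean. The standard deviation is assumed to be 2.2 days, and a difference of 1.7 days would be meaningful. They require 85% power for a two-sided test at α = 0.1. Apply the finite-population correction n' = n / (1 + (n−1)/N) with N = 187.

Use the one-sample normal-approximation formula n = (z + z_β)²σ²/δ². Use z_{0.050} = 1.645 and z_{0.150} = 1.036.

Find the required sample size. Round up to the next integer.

n = (z_{α/2} + z_β)² · σ² / δ²
  = (1.645 + 1.036)² · 2.2² / 1.7²
  = 7.1878 · 4.84 / 2.89
  = 12.04
Finite-population correction (N = 187): 12.04 / (1 + (12.04 − 1)/187) = 11.37.
Round up → n = 12.

n = 12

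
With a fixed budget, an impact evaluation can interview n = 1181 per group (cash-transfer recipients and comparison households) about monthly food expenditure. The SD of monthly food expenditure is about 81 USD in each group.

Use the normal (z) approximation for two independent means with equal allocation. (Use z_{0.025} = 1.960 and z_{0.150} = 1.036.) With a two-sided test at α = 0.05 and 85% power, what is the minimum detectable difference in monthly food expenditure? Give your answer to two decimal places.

δ = (z_{α/2} + z_β) · √((σ₁²+σ₂²)/n)
  = (1.960 + 1.036) · √(13122/1181)
  = 2.996 · √11.1109
  = 2.996 · 3.3333
  = 9.9866

Minimum detectable difference ≈ 9.99 USD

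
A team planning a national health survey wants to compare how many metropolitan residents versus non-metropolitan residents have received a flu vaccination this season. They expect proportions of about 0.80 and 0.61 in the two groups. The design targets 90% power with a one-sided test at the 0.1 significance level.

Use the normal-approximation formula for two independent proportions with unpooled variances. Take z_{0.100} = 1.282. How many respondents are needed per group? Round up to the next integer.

n = (z_α + z_β)² · [p₁(1−p₁) + p₂(1−p₂)] / (p₁ − p₂)²
  = (1.282 + 1.282)² · (0.80·0.20 + 0.61·0.39) / (0.19)²
  = (2.564)² · (0.1600 + 0.2379) / 0.0361
  = 6.5741 · 0.3979 / 0.0361
  = 72.46
Round up → n = 73 per group.

n = 73 per group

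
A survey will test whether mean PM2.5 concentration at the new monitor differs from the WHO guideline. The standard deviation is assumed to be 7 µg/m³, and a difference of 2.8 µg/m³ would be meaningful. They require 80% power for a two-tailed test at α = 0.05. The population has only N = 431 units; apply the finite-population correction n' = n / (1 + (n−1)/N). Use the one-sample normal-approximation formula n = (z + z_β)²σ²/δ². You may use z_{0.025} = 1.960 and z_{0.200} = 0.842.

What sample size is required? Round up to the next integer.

n = (z_{α/2} + z_β)² · σ² / δ²
  = (1.960 + 0.842)² · 7² / 2.8²
  = 7.8512 · 49 / 7.84
  = 49.07
Finite-population correction (N = 431): 49.07 / (1 + (49.07 − 1)/431) = 44.15.
Round up → n = 45.

n = 45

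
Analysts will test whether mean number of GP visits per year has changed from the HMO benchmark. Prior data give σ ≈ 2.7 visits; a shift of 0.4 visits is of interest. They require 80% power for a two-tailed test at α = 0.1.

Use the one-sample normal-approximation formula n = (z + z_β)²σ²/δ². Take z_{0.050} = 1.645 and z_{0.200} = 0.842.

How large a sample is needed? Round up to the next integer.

n = 282

n = (z_{α/2} + z_β)² · σ² / δ²
  = (1.645 + 0.842)² · 2.7² / 0.4²
  = 6.1852 · 7.29 / 0.16
  = 281.81
Round up → n = 282.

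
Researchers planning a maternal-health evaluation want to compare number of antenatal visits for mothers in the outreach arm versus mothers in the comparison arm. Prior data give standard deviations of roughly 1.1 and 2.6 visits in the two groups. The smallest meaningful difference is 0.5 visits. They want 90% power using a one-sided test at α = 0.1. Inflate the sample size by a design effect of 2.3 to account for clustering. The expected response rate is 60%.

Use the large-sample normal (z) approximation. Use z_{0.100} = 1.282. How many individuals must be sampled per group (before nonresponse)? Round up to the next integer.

n = (z_α + z_β)² · (σ₁² + σ₂²) / δ²
  = (1.282 + 1.282)² · (1.1² + 2.6² = 7.97) / 0.5²
  = 6.5741 · 7.97 / 0.25
  = 209.58
Design effect: 2.3 × 209.58 = 482.04.
Adjust for 60% response: 482.04 / 0.60 = 803.40.
Round up → n = 804 per group.

n = 804 per group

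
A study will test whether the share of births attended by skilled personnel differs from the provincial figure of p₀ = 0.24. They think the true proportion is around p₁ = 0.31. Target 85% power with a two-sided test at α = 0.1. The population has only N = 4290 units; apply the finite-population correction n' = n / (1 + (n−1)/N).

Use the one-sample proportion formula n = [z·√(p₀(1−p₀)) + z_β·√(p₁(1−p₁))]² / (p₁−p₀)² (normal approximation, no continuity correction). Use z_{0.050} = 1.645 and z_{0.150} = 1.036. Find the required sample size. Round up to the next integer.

n = 268

n = [z_{α/2}·√(p₀q₀) + z_β·√(p₁q₁)]² / (p₁ − p₀)²
  = [1.645·√(0.24·0.76) + 1.036·√(0.31·0.69)]² / (0.07)²
  = [1.645·0.4271 + 1.036·0.4625]² / 0.0049
  = [1.1817]² / 0.0049
  = 284.98
Finite-population correction (N = 4290): 284.98 / (1 + (284.98 − 1)/4290) = 267.29.
Round up → n = 268.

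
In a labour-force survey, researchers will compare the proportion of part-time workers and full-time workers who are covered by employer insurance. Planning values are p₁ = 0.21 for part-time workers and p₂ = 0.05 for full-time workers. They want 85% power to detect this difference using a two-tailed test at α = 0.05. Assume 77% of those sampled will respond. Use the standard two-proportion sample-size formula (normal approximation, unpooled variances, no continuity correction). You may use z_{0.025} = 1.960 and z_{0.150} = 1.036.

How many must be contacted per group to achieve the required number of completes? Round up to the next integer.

n = 98 per group

n = (z_{α/2} + z_β)² · [p₁(1−p₁) + p₂(1−p₂)] / (p₁ − p₂)²
  = (1.960 + 1.036)² · (0.21·0.79 + 0.05·0.95) / (0.16)²
  = (2.996)² · (0.1659 + 0.0475) / 0.0256
  = 8.9760 · 0.2134 / 0.0256
  = 74.82
Adjust for 77% response: 74.82 / 0.77 = 97.17.
Round up → n = 98 per group.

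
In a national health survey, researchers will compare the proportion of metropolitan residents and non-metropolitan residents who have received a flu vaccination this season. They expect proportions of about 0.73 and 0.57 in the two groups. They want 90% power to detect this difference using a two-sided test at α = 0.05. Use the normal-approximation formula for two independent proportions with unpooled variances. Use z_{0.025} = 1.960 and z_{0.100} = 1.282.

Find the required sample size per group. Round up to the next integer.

n = (z_{α/2} + z_β)² · [p₁(1−p₁) + p₂(1−p₂)] / (p₁ − p₂)²
  = (1.960 + 1.282)² · (0.73·0.27 + 0.57·0.43) / (0.16)²
  = (3.242)² · (0.1971 + 0.2451) / 0.0256
  = 10.5106 · 0.4422 / 0.0256
  = 181.55
Round up → n = 182 per group.

n = 182 per group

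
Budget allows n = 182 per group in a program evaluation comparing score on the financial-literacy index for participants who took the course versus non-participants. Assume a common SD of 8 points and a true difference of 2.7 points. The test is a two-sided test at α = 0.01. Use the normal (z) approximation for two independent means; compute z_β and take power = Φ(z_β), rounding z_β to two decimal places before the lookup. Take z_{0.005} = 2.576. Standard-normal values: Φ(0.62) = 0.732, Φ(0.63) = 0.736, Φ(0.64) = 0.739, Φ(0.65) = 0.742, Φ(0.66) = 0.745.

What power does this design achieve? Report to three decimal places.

z_β = δ·√(n/(σ₁²+σ₂²)) − z_{α/2}
    = 2.7 · √(182/128) − 2.576
    = 2.7 · 1.19242 − 2.576
    = 3.2195 − 2.576 = 0.6435 → 0.64
Power = Φ(0.64) = 0.739.

Power ≈ 0.739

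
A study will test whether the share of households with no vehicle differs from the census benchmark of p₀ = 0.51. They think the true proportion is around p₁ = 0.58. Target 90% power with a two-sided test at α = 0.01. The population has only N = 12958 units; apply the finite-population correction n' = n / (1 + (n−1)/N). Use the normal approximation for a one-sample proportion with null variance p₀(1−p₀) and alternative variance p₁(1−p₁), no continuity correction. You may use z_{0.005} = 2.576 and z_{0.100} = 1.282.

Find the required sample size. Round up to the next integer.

n = 712

n = [z_{α/2}·√(p₀q₀) + z_β·√(p₁q₁)]² / (p₁ − p₀)²
  = [2.576·√(0.51·0.49) + 1.282·√(0.58·0.42)]² / (0.07)²
  = [2.576·0.4999 + 1.282·0.4936]² / 0.0049
  = [1.9205]² / 0.0049
  = 752.71
Finite-population correction (N = 12958): 752.71 / (1 + (752.71 − 1)/12958) = 711.44.
Round up → n = 712.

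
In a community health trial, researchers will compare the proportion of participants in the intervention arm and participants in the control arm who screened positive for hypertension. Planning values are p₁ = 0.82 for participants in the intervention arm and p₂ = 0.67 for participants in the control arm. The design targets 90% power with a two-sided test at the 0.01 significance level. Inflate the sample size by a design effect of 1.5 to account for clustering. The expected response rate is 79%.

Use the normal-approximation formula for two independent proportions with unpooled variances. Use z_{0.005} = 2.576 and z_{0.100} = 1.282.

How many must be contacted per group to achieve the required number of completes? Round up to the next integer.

n = 464 per group

n = (z_{α/2} + z_β)² · [p₁(1−p₁) + p₂(1−p₂)] / (p₁ − p₂)²
  = (2.576 + 1.282)² · (0.82·0.18 + 0.67·0.33) / (0.15)²
  = (3.858)² · (0.1476 + 0.2211) / 0.0225
  = 14.8842 · 0.3687 / 0.0225
  = 243.90
Design effect: 1.5 × 243.90 = 365.85.
Adjust for 79% response: 365.85 / 0.79 = 463.10.
Round up → n = 464 per group.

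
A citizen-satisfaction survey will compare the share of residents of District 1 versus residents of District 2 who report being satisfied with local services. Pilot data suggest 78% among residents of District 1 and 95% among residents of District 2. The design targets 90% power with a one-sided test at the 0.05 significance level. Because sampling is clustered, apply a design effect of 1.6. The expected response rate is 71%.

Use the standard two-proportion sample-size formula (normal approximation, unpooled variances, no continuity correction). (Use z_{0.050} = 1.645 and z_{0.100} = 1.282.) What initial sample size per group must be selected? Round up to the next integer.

n = (z_α + z_β)² · [p₁(1−p₁) + p₂(1−p₂)] / (p₁ − p₂)²
  = (1.645 + 1.282)² · (0.78·0.22 + 0.95·0.05) / (-0.17)²
  = (2.927)² · (0.1716 + 0.0475) / 0.0289
  = 8.5673 · 0.2191 / 0.0289
  = 64.95
Design effect: 1.6 × 64.95 = 103.92.
Adjust for 71% response: 103.92 / 0.71 = 146.37.
Round up → n = 147 per group.

n = 147 per group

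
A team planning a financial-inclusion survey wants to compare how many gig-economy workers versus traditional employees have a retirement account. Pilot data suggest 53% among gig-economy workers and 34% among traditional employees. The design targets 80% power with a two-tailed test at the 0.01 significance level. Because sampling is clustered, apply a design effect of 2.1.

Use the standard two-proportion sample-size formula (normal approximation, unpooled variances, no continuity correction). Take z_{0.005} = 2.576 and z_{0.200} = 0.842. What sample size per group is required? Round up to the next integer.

n = 322 per group

n = (z_{α/2} + z_β)² · [p₁(1−p₁) + p₂(1−p₂)] / (p₁ − p₂)²
  = (2.576 + 0.842)² · (0.53·0.47 + 0.34·0.66) / (0.19)²
  = (3.418)² · (0.2491 + 0.2244) / 0.0361
  = 11.6827 · 0.4735 / 0.0361
  = 153.23
Design effect: 2.1 × 153.23 = 321.79.
Round up → n = 322 per group.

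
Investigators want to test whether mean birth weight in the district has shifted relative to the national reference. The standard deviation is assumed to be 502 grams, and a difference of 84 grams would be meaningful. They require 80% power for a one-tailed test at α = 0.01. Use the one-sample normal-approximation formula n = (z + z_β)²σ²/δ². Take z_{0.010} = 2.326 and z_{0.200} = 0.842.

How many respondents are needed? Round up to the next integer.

n = 359

n = (z_α + z_β)² · σ² / δ²
  = (2.326 + 0.842)² · 502² / 84²
  = 10.0362 · 252004 / 7056
  = 358.44
Round up → n = 359.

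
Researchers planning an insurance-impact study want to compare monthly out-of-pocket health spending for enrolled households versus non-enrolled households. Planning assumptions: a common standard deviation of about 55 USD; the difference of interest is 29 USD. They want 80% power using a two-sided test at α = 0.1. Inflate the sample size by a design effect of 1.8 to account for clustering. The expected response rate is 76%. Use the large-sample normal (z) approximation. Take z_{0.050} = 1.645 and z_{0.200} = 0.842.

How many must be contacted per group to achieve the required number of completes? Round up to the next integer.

n = 106 per group

n = (z_{α/2} + z_β)² · (σ₁² + σ₂²) / δ²
  = (1.645 + 0.842)² · (2·55² = 6050) / 29²
  = 6.1852 · 6050 / 841
  = 44.49
Design effect: 1.8 × 44.49 = 80.09.
Adjust for 76% response: 80.09 / 0.76 = 105.38.
Round up → n = 106 per group.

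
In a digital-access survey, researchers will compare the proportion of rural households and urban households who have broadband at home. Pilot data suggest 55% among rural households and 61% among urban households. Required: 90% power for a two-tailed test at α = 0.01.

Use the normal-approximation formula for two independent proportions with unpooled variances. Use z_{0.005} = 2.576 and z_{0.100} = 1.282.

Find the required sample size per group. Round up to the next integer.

n = (z_{α/2} + z_β)² · [p₁(1−p₁) + p₂(1−p₂)] / (p₁ − p₂)²
  = (2.576 + 1.282)² · (0.55·0.45 + 0.61·0.39) / (-0.06)²
  = (3.858)² · (0.2475 + 0.2379) / 0.0036
  = 14.8842 · 0.4854 / 0.0036
  = 2006.88
Round up → n = 2007 per group.

n = 2007 per group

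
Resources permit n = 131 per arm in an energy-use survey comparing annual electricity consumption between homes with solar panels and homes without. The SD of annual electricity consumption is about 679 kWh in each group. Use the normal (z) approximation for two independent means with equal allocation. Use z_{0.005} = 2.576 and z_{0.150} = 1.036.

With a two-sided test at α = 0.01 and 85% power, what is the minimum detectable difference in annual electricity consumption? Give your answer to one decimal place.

Minimum detectable difference ≈ 303.0 kWh

δ = (z_{α/2} + z_β) · √((σ₁²+σ₂²)/n)
  = (2.576 + 1.036) · √(922082/131)
  = 3.612 · √7038.8
  = 3.612 · 83.8975
  = 303.0378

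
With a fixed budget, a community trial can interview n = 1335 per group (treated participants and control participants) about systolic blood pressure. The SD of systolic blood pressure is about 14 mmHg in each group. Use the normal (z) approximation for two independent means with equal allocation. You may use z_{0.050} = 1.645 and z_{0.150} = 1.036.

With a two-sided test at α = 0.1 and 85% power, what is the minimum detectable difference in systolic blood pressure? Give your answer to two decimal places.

Minimum detectable difference ≈ 1.45 mmHg

δ = (z_{α/2} + z_β) · √((σ₁²+σ₂²)/n)
  = (1.645 + 1.036) · √(392/1335)
  = 2.681 · √0.29363
  = 2.681 · 0.5419
  = 1.4528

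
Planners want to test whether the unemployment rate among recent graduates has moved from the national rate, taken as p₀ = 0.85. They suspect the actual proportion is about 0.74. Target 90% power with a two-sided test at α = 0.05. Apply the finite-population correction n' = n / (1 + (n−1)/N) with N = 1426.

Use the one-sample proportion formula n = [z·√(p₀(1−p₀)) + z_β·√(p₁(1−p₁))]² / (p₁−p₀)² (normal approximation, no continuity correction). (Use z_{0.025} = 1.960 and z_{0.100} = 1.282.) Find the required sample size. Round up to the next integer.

n = [z_{α/2}·√(p₀q₀) + z_β·√(p₁q₁)]² / (p₁ − p₀)²
  = [1.960·√(0.85·0.15) + 1.282·√(0.74·0.26)]² / (-0.11)²
  = [1.960·0.3571 + 1.282·0.4386]² / 0.0121
  = [1.2622]² / 0.0121
  = 131.66
Finite-population correction (N = 1426): 131.66 / (1 + (131.66 − 1)/1426) = 120.61.
Round up → n = 121.

n = 121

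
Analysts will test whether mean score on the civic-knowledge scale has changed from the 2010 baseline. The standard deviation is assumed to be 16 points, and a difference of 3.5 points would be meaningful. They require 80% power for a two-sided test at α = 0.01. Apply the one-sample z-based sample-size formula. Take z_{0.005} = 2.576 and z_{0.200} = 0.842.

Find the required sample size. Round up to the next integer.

n = (z_{α/2} + z_β)² · σ² / δ²
  = (2.576 + 0.842)² · 16² / 3.5²
  = 11.6827 · 256 / 12.25
  = 244.15
Round up → n = 245.

n = 245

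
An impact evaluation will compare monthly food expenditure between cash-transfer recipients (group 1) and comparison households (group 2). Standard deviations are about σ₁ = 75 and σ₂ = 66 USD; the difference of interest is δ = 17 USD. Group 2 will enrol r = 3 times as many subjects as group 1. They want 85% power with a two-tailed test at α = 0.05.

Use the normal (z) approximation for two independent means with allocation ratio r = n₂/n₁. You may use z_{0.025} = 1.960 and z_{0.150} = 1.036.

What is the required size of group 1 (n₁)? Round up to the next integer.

n₁ = 220

n₁ = (z_{α/2} + z_β)² · (σ₁² + σ₂²/r) / δ²
   = (1.960 + 1.036)² · (75² + 66²/3) / 17²
   = 8.9760 · (5625 + 1452) / 289
   = 8.9760 · 7077 / 289
   = 219.80
Round up → n₁ = 220; n₂ = r·n₁ = 3 × 220 = 660.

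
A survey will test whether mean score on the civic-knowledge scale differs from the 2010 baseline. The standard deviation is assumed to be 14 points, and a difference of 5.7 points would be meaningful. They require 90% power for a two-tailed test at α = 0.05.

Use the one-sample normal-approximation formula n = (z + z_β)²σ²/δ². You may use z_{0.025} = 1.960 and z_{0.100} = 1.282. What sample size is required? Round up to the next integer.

n = (z_{α/2} + z_β)² · σ² / δ²
  = (1.960 + 1.282)² · 14² / 5.7²
  = 10.5106 · 196 / 32.49
  = 63.41
Round up → n = 64.

n = 64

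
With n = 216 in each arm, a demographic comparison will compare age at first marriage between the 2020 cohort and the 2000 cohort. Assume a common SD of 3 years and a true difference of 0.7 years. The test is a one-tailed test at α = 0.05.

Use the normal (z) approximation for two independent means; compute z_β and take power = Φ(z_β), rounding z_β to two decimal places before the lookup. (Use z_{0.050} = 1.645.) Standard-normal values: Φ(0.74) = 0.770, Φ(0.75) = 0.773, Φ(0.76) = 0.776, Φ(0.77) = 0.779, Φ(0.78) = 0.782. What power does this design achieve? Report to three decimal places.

z_β = δ·√(n/(σ₁²+σ₂²)) − z_α
    = 0.7 · √(216/18) − 1.645
    = 0.7 · 3.46410 − 1.645
    = 2.4249 − 1.645 = 0.7799 → 0.78
Power = Φ(0.78) = 0.782.

Power ≈ 0.782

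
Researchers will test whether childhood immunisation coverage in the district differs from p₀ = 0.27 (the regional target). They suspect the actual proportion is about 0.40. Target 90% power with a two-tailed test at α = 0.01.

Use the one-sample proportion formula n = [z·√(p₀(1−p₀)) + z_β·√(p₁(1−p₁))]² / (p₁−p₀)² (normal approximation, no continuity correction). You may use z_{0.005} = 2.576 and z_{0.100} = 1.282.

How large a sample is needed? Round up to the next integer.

n = 186

n = [z_{α/2}·√(p₀q₀) + z_β·√(p₁q₁)]² / (p₁ − p₀)²
  = [2.576·√(0.27·0.73) + 1.282·√(0.40·0.60)]² / (0.13)²
  = [2.576·0.4440 + 1.282·0.4899]² / 0.0169
  = [1.7717]² / 0.0169
  = 185.73
Round up → n = 186.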